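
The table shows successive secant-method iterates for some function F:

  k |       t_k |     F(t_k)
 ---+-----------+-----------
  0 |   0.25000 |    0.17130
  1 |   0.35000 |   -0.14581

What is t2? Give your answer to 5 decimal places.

t2 = 0.35000 − (-0.14581)·(0.35000 − 0.25000) / (-0.14581 − 0.17130)
   = 0.35000 − (-0.0145810)/(-0.3171100) = 0.3040191

0.30402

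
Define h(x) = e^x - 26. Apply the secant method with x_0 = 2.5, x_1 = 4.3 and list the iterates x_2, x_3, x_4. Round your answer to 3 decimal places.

h(2.5) = -13.81751, h(4.3) = 47.69979
x_2 = 4.30000 − 47.69979·(4.30000 − 2.50000) / (47.69979 − (-13.81751)) = 4.30000 − (85.85963)/(61.51730) = 2.90430
h(2.90430) = -7.74752
x_3 = 2.90430 − (-7.74752)·(2.90430 − 4.30000) / (-7.74752 − 47.69979) = 2.90430 − (10.81320)/(-55.44731) = 3.09932
h(3.09932) = -3.81717
x_4 = 3.09932 − (-3.81717)·(3.09932 − 2.90430) / (-3.81717 − (-7.74752)) = 3.09932 − (-0.74441)/(3.93035) = 3.28872

2.904, 3.099, 3.289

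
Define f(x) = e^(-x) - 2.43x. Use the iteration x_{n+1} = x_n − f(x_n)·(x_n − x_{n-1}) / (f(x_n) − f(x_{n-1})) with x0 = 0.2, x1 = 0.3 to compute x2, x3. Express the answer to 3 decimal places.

f(0.2) = 0.33273, f(0.3) = 0.01182
x2 = 0.30000 − 0.01182·(0.30000 − 0.20000) / (0.01182 − 0.33273) = 0.30000 − (0.00118)/(-0.32091) = 0.30368
f(0.30368) = 0.00015
x3 = 0.30368 − 0.00015·(0.30368 − 0.30000) / (0.00015 − 0.01182) = 0.30368 − (0.00000)/(-0.01167) = 0.30373

0.304, 0.304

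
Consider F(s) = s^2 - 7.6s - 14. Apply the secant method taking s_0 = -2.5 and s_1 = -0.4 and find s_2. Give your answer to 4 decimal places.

-1.4286

F(-2.5) = 11.250000, F(-0.4) = -10.800000
s_2 = -0.400000 − (-10.800000)·(-0.400000 − (-2.500000)) / (-10.800000 − 11.250000) = -0.400000 − (-22.680000)/(-22.050000) = -1.428571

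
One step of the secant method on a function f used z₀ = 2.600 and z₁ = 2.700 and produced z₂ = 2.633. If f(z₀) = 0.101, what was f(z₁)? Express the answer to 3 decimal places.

The secant line through (2.600, 0.101) and (2.700, f(z₁)) crosses zero at z₂ = 2.633.
So (2.600, 0.101), (2.700, f(z₁)), (2.633, 0) are collinear:
f(z₁) = 0.101 · (2.700 − 2.633) / (2.600 − 2.633) = 0.101 · (0.06700)/(-0.03300) = -0.20506

-0.205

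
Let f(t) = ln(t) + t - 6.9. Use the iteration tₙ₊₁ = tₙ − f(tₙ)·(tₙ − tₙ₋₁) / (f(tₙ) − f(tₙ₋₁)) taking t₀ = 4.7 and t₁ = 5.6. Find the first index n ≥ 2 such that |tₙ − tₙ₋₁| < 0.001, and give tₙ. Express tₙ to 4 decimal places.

f(4.7) = -0.652437, f(5.6) = 0.422767
t₂ = 5.600000 − 0.422767·(0.900000)/(1.075204) = 5.246123;  |Δ| = 0.353877
f(5.246123) = 0.003612
t₃ = 5.246123 − 0.003612·(-0.353877)/(-0.419154) = 5.243073;  |Δ| = 0.003050
f(5.243073) = -0.000019
t₄ = 5.243073 − (-0.000019)·(-0.003050)/(-0.003631) = 5.243089;  |Δ| = 0.000016
|t₄ − t₃| = 0.000016 < 0.001

n = 4, tₙ = 5.2431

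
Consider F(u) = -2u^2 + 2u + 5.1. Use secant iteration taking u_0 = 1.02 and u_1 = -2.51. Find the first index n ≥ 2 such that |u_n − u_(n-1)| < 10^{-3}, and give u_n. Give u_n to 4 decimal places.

F(1.02) = 5.059200, F(-2.51) = -12.520200
u_2 = -2.510000 − (-12.520200)·(-3.530000)/(-17.579400) = 0.004096;  |Δ| = 2.514096
F(0.004096) = 5.108159
u_3 = 0.004096 − 5.108159·(2.514096)/(17.628359) = -0.724412;  |Δ| = 0.728508
F(-0.724412) = 2.601631
u_4 = -0.724412 − 2.601631·(-0.728508)/(-2.506528) = -1.480561;  |Δ| = 0.756149
F(-1.480561) = -2.245246
u_5 = -1.480561 − (-2.245246)·(-0.756149)/(-4.846878) = -1.130286;  |Δ| = 0.350275
F(-1.130286) = 0.284335
u_6 = -1.130286 − 0.284335·(0.350275)/(2.529582) = -1.169658;  |Δ| = 0.039372
F(-1.169658) = 0.024482
u_7 = -1.169658 − 0.024482·(-0.039372)/(-0.259853) = -1.173368;  |Δ| = 0.003709
F(-1.173368) = -0.000320
u_8 = -1.173368 − (-0.000320)·(-0.003709)/(-0.024802) = -1.173320;  |Δ| = 0.000048
|u_8 − u_7| = 0.000048 < 10^{-3}

n = 8, u_n = -1.1733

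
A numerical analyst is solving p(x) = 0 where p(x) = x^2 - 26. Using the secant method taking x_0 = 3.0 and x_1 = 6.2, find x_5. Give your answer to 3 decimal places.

5.099

p(3.0) = -17.00000, p(6.2) = 12.44000
x_2 = 6.20000 − 12.44000·(6.20000 − 3.00000) / (12.44000 − (-17.00000)) = 6.20000 − (39.80800)/(29.44000) = 4.84783
p(4.84783) = -2.49858
x_3 = 4.84783 − (-2.49858)·(4.84783 − 6.20000) / (-2.49858 − 12.44000) = 4.84783 − (3.37852)/(-14.93858) = 5.07399
p(5.07399) = -0.25466
x_4 = 5.07399 − (-0.25466)·(5.07399 − 4.84783) / (-0.25466 − (-2.49858)) = 5.07399 − (-0.05759)/(2.24392) = 5.09965
p(5.09965) = 0.00646
x_5 = 5.09965 − 0.00646·(5.09965 − 5.07399) / (0.00646 − (-0.25466)) = 5.09965 − (0.00017)/(0.26112) = 5.09902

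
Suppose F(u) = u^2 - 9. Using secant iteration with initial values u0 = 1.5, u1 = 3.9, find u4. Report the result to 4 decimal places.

3.0015

F(1.5) = -6.750000, F(3.9) = 6.210000
u2 = 3.900000 − 6.210000·(3.900000 − 1.500000) / (6.210000 − (-6.750000)) = 3.900000 − (14.904000)/(12.960000) = 2.750000
F(2.750000) = -1.437500
u3 = 2.750000 − (-1.437500)·(2.750000 − 3.900000) / (-1.437500 − 6.210000) = 2.750000 − (1.653125)/(-7.647500) = 2.966165
F(2.966165) = -0.201863
u4 = 2.966165 − (-0.201863)·(2.966165 − 2.750000) / (-0.201863 − (-1.437500)) = 2.966165 − (-0.043636)/(1.235637) = 3.001480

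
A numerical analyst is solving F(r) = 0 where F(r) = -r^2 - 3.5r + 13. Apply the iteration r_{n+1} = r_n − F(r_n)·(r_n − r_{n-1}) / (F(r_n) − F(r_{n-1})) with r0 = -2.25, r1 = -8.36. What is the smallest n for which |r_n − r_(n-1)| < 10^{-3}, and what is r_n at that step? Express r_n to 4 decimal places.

n = 7, r_n = -5.7578

F(-2.25) = 15.812500, F(-8.36) = -27.629600
r2 = -8.360000 − (-27.629600)·(-6.110000)/(-43.442100) = -4.473980;  |Δ| = 3.886020
F(-4.473980) = 8.642431
r3 = -4.473980 − 8.642431·(3.886020)/(36.272031) = -5.399891;  |Δ| = 0.925911
F(-5.399891) = 2.740796
r4 = -5.399891 − 2.740796·(-0.925911)/(-5.901635) = -5.829896;  |Δ| = 0.430005
F(-5.829896) = -0.583050
r5 = -5.829896 − (-0.583050)·(-0.430005)/(-3.323847) = -5.754467;  |Δ| = 0.075429
F(-5.754467) = 0.026745
r6 = -5.754467 − 0.026745·(0.075429)/(0.609796) = -5.757775;  |Δ| = 0.003308
F(-5.757775) = 0.000239
r7 = -5.757775 − 0.000239·(-0.003308)/(-0.026507) = -5.757805;  |Δ| = 0.000030
|r7 − r6| = 0.000030 < 10^{-3}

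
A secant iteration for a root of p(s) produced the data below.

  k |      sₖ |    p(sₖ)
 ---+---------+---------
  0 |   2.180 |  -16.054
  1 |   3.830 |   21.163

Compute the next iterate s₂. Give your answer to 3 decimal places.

2.892

s₂ = 3.830 − 21.163·(3.830 − 2.180) / (21.163 − (-16.054))
   = 3.830 − (34.91895)/(37.21700) = 2.89175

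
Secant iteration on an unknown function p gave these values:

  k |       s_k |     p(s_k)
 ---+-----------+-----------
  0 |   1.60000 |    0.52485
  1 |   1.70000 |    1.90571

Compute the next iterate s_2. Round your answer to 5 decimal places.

s_2 = 1.70000 − 1.90571·(1.70000 − 1.60000) / (1.90571 − 0.52485)
   = 1.70000 − (0.1905710)/(1.3808600) = 1.5619911

1.56199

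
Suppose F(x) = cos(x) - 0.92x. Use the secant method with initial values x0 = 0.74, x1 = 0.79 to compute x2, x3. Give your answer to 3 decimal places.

0.776, 0.776

F(0.74) = 0.05767, F(0.79) = -0.02295
x2 = 0.79000 − (-0.02295)·(0.79000 − 0.74000) / (-0.02295 − 0.05767) = 0.79000 − (-0.00115)/(-0.08062) = 0.77576
F(0.77576) = 0.00018
x3 = 0.77576 − 0.00018·(0.77576 − 0.79000) / (0.00018 − (-0.02295)) = 0.77576 − (0.00000)/(0.02314) = 0.77588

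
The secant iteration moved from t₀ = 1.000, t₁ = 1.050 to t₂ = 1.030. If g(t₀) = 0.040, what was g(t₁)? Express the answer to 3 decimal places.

The secant line through (1.000, 0.040) and (1.050, g(t₁)) crosses zero at t₂ = 1.030.
So (1.000, 0.040), (1.050, g(t₁)), (1.030, 0) are collinear:
g(t₁) = 0.040 · (1.050 − 1.030) / (1.000 − 1.030) = 0.040 · (0.02000)/(-0.03000) = -0.02667

-0.027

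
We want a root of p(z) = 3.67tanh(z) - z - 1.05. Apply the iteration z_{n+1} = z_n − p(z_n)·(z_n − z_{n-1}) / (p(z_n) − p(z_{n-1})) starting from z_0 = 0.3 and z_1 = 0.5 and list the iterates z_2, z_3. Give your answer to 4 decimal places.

0.4316, 0.4261

p(0.3) = -0.280883, p(0.5) = 0.145970
z_2 = 0.500000 − 0.145970·(0.500000 − 0.300000) / (0.145970 − (-0.280883)) = 0.500000 − (0.029194)/(0.426853) = 0.431606
p(0.431606) = 0.010847
z_3 = 0.431606 − 0.010847·(0.431606 − 0.500000) / (0.010847 − 0.145970) = 0.431606 − (-0.000742)/(-0.135123) = 0.426116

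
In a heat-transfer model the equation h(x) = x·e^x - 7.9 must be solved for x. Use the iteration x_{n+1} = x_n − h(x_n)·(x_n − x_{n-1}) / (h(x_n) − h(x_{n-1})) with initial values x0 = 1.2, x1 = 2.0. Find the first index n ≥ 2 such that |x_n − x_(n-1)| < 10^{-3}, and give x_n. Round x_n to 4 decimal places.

n = 6, x_n = 1.5981

h(1.2) = -3.915860, h(2.0) = 6.878112
x2 = 2.000000 − 6.878112·(0.800000)/(10.793972) = 1.490226;  |Δ| = 0.509774
h(1.490226) = -1.286234
x3 = 1.490226 − (-1.286234)·(-0.509774)/(-8.164346) = 1.570537;  |Δ| = 0.080311
h(1.570537) = -0.346927
x4 = 1.570537 − (-0.346927)·(0.080311)/(0.939307) = 1.600199;  |Δ| = 0.029662
h(1.600199) = 0.027420
x5 = 1.600199 − 0.027420·(0.029662)/(0.374347) = 1.598027;  |Δ| = 0.002173
h(1.598027) = -0.000525
x6 = 1.598027 − (-0.000525)·(-0.002173)/(-0.027945) = 1.598068;  |Δ| = 0.000041
|x6 − x5| = 0.000041 < 10^{-3}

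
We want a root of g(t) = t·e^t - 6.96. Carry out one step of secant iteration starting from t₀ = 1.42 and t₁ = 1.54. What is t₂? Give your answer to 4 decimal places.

1.5195

g(1.42) = -1.085289, g(1.54) = 0.223469
t₂ = 1.540000 − 0.223469·(1.540000 − 1.420000) / (0.223469 − (-1.085289)) = 1.540000 − (0.026816)/(1.308758) = 1.519510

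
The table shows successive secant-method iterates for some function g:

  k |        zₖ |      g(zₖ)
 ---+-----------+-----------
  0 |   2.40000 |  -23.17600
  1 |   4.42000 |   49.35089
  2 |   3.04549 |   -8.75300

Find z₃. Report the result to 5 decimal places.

3.25255

z₃ = 3.04549 − (-8.75300)·(3.04549 − 4.42000) / (-8.75300 − 49.35089)
   = 3.04549 − (12.0310860)/(-58.1038900) = 3.2525516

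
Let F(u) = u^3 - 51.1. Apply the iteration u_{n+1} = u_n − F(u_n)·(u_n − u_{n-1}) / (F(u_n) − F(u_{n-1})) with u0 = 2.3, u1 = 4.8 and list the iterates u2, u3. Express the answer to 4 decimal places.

F(2.3) = -38.933000, F(4.8) = 59.492000
u2 = 4.800000 − 59.492000·(4.800000 − 2.300000) / (59.492000 − (-38.933000)) = 4.800000 − (148.730000)/(98.425000) = 3.288900
F(3.288900) = -15.524413
u3 = 3.288900 − (-15.524413)·(3.288900 − 4.800000) / (-15.524413 − 59.492000) = 3.288900 − (23.458937)/(-75.016413) = 3.601618

3.2889, 3.6016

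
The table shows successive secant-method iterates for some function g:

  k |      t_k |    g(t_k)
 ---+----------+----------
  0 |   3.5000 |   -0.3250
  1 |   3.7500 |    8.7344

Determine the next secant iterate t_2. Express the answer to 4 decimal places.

t_2 = 3.7500 − 8.7344·(3.7500 − 3.5000) / (8.7344 − (-0.3250))
   = 3.7500 − (2.183600)/(9.059400) = 3.508969

3.5090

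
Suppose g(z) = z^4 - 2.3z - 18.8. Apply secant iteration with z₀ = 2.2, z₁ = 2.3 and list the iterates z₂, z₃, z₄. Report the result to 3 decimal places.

g(2.2) = -0.43440, g(2.3) = 3.89410
z₂ = 2.30000 − 3.89410·(2.30000 − 2.20000) / (3.89410 − (-0.43440)) = 2.30000 − (0.38941)/(4.32850) = 2.21004
g(2.21004) = -0.02710
z₃ = 2.21004 − (-0.02710)·(2.21004 − 2.30000) / (-0.02710 − 3.89410) = 2.21004 − (0.00244)/(-3.92120) = 2.21066
g(2.21066) = -0.00167
z₄ = 2.21066 − (-0.00167)·(2.21066 − 2.21004) / (-0.00167 − (-0.02710)) = 2.21066 − (0.00000)/(0.02543) = 2.21070

2.210, 2.211, 2.211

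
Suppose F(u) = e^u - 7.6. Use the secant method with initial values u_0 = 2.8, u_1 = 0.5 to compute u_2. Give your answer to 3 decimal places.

1.425

F(2.8) = 8.84465, F(0.5) = -5.95128
u_2 = 0.50000 − (-5.95128)·(0.50000 − 2.80000) / (-5.95128 − 8.84465) = 0.50000 − (13.68794)/(-14.79593) = 1.42512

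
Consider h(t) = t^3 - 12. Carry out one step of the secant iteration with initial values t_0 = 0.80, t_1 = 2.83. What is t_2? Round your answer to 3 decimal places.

1.853

h(0.80) = -11.48800, h(2.83) = 10.66519
t_2 = 2.83000 − 10.66519·(2.83000 − 0.80000) / (10.66519 − (-11.48800)) = 2.83000 − (21.65033)/(22.15319) = 1.85270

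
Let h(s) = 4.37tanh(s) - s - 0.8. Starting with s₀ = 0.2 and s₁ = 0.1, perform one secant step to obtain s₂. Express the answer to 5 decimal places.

0.24204

h(0.2) = -0.1374699, h(0.1) = -0.4644509
s₂ = 0.1000000 − (-0.4644509)·(0.1000000 − 0.2000000) / (-0.4644509 − (-0.1374699)) = 0.1000000 − (0.0464451)/(-0.3269810) = 0.2420422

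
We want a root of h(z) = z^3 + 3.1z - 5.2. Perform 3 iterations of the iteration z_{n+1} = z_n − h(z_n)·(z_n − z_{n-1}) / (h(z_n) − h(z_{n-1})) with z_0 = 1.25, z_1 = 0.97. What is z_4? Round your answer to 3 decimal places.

1.166

h(1.25) = 0.62812, h(0.97) = -1.28033
z_2 = 0.97000 − (-1.28033)·(0.97000 − 1.25000) / (-1.28033 − 0.62812) = 0.97000 − (0.35849)/(-1.90845) = 1.15784
h(1.15784) = -0.05847
z_3 = 1.15784 − (-0.05847)·(1.15784 − 0.97000) / (-0.05847 − (-1.28033)) = 1.15784 − (-0.01098)/(1.22185) = 1.16683
h(1.16683) = 0.00583
z_4 = 1.16683 − 0.00583·(1.16683 − 1.15784) / (0.00583 − (-0.05847)) = 1.16683 − (0.00005)/(0.06430) = 1.16602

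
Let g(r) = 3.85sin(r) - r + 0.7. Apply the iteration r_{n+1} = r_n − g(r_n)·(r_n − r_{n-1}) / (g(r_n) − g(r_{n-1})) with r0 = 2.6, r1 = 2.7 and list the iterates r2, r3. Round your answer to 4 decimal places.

2.6193, 2.6196

g(2.6) = 0.084680, g(2.7) = -0.354587
r2 = 2.700000 − (-0.354587)·(2.700000 − 2.600000) / (-0.354587 − 0.084680) = 2.700000 − (-0.035459)/(-0.439268) = 2.619278
g(2.619278) = 0.001441
r3 = 2.619278 − 0.001441·(2.619278 − 2.700000) / (0.001441 − (-0.354587)) = 2.619278 − (-0.000116)/(0.356028) = 2.619604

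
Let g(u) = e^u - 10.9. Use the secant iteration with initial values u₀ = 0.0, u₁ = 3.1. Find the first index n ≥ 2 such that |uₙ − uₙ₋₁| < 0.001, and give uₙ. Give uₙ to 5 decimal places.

n = 8, uₙ = 2.38876

g(0.0) = -9.9000000, g(3.1) = 11.2979513
u₂ = 3.1000000 − 11.2979513·(3.1000000)/(21.1979513) = 1.4477814;  |Δ| = 1.6522186
g(1.4477814) = -6.6463331
u₃ = 1.4477814 − (-6.6463331)·(-1.6522186)/(-17.9442843) = 2.0597420;  |Δ| = 0.6119606
g(2.0597420) = -3.0560541
u₄ = 2.0597420 − (-3.0560541)·(0.6119606)/(3.5902790) = 2.5806443;  |Δ| = 0.5209023
g(2.5806443) = 2.3056443
u₅ = 2.5806443 − 2.3056443·(0.5209023)/(5.3616984) = 2.3566453;  |Δ| = 0.2239991
g(2.3566453) = -0.3445189
u₆ = 2.3566453 − (-0.3445189)·(-0.2239991)/(-2.6501632) = 2.3857649;  |Δ| = 0.0291197
g(2.3857649) = -0.0326276
u₇ = 2.3857649 − (-0.0326276)·(0.0291197)/(0.3118913) = 2.3888112;  |Δ| = 0.0030463
g(2.3888112) = 0.0005278
u₈ = 2.3888112 − 0.0005278·(0.0030463)/(0.0331554) = 2.3887627;  |Δ| = 0.0000485
|u₈ − u₇| = 0.0000485 < 0.001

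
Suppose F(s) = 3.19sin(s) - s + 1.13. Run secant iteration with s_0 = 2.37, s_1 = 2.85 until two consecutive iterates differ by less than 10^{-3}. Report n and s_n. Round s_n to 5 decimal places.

n = 4, s_n = 2.64627

F(2.37) = 0.9843160, F(2.85) = -0.8029451
s_2 = 2.8500000 − (-0.8029451)·(0.4800000)/(-1.7872611) = 2.6343551;  |Δ| = 0.2156449
F(2.6343551) = 0.0452334
s_3 = 2.6343551 − 0.0452334·(-0.2156449)/(0.8481786) = 2.6458555;  |Δ| = 0.0115004
F(2.6458555) = 0.0015643
s_4 = 2.6458555 − 0.0015643·(0.0115004)/(-0.0436691) = 2.6462675;  |Δ| = 0.0004120
|s_4 − s_3| = 0.0004120 < 10^{-3}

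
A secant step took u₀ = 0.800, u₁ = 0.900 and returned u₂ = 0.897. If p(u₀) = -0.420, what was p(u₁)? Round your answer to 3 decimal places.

The secant line through (0.800, -0.420) and (0.900, p(u₁)) crosses zero at u₂ = 0.897.
So (0.800, -0.420), (0.900, p(u₁)), (0.897, 0) are collinear:
p(u₁) = -0.420 · (0.900 − 0.897) / (0.800 − 0.897) = -0.420 · (0.00300)/(-0.09700) = 0.01299

0.013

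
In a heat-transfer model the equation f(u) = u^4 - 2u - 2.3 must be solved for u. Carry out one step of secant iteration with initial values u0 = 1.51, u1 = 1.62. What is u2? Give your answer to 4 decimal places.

1.5191

f(1.51) = -0.121144, f(1.62) = 1.347475
u2 = 1.620000 − 1.347475·(1.620000 − 1.510000) / (1.347475 − (-0.121144)) = 1.620000 − (0.148222)/(1.468619) = 1.519074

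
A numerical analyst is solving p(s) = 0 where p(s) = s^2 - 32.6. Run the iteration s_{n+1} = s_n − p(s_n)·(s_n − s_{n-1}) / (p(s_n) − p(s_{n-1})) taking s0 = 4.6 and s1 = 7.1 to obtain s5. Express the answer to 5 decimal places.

5.70964

p(4.6) = -11.4400000, p(7.1) = 17.8100000
s2 = 7.1000000 − 17.8100000·(7.1000000 − 4.6000000) / (17.8100000 − (-11.4400000)) = 7.1000000 − (44.5250000)/(29.2500000) = 5.5777778
p(5.5777778) = -1.4883951
s3 = 5.5777778 − (-1.4883951)·(5.5777778 − 7.1000000) / (-1.4883951 − 17.8100000) = 5.5777778 − (2.2656680)/(-19.2983951) = 5.6951797
p(5.6951797) = -0.1649286
s4 = 5.6951797 − (-0.1649286)·(5.6951797 − 5.5777778) / (-0.1649286 − (-1.4883951)) = 5.6951797 − (-0.0193629)/(1.3234665) = 5.7098101
p(5.7098101) = 0.0019317
s5 = 5.7098101 − 0.0019317·(5.7098101 − 5.6951797) / (0.0019317 − (-0.1649286)) = 5.7098101 − (0.0000283)/(0.1668603) = 5.7096408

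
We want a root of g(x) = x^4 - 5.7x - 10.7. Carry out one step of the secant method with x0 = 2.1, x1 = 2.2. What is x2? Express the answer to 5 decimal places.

g(2.1) = -3.2219000, g(2.2) = 0.1856000
x2 = 2.2000000 − 0.1856000·(2.2000000 − 2.1000000) / (0.1856000 − (-3.2219000)) = 2.2000000 − (0.0185600)/(3.4075000) = 2.1945532

2.19455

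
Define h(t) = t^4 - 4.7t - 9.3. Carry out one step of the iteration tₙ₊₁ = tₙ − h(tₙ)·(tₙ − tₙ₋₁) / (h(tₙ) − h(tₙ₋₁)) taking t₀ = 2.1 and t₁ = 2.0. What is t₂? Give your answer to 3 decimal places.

h(2.1) = 0.27810, h(2.0) = -2.70000
t₂ = 2.00000 − (-2.70000)·(2.00000 − 2.10000) / (-2.70000 − 0.27810) = 2.00000 − (0.27000)/(-2.97810) = 2.09066

2.091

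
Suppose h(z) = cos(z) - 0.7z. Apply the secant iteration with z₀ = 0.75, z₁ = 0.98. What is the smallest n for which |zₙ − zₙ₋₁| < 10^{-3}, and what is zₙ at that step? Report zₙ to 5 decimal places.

n = 4, zₙ = 0.89434

h(0.75) = 0.2066889, h(0.98) = -0.1289775
z₂ = 0.9800000 − (-0.1289775)·(0.2300000)/(-0.3356663) = 0.8916241;  |Δ| = 0.0883759
h(0.8916241) = 0.0040123
z₃ = 0.8916241 − 0.0040123·(-0.0883759)/(0.1329897) = 0.8942904;  |Δ| = 0.0026663
h(0.8942904) = 0.0000690
z₄ = 0.8942904 − 0.0000690·(0.0026663)/(-0.0039433) = 0.8943371;  |Δ| = 0.0000467
|z₄ − z₃| = 0.0000467 < 10^{-3}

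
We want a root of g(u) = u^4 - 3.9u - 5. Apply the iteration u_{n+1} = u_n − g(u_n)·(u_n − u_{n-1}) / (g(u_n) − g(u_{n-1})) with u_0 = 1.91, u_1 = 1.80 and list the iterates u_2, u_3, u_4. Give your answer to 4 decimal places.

1.8703, 1.8731, 1.8729

g(1.91) = 0.859634, g(1.80) = -1.522400
u_2 = 1.800000 − (-1.522400)·(1.800000 − 1.910000) / (-1.522400 − 0.859634) = 1.800000 − (0.167464)/(-2.382034) = 1.870303
g(1.870303) = -0.057946
u_3 = 1.870303 − (-0.057946)·(1.870303 − 1.800000) / (-0.057946 − (-1.522400)) = 1.870303 − (-0.004074)/(1.464454) = 1.873085
g(1.873085) = 0.004165
u_4 = 1.873085 − 0.004165·(1.873085 − 1.870303) / (0.004165 − (-0.057946)) = 1.873085 − (0.000012)/(0.062111) = 1.872898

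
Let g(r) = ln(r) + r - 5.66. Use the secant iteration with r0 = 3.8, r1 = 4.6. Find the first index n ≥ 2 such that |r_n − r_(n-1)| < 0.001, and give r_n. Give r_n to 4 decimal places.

g(3.8) = -0.524999, g(4.6) = 0.466056
r2 = 4.600000 − 0.466056·(0.800000)/(0.991055) = 4.223790;  |Δ| = 0.376210
g(4.223790) = 0.004523
r3 = 4.223790 − 0.004523·(-0.376210)/(-0.461534) = 4.220103;  |Δ| = 0.003687
g(4.220103) = -0.000037
r4 = 4.220103 − (-0.000037)·(-0.003687)/(-0.004560) = 4.220133;  |Δ| = 0.000030
|r4 − r3| = 0.000030 < 0.001

n = 4, r_n = 4.2201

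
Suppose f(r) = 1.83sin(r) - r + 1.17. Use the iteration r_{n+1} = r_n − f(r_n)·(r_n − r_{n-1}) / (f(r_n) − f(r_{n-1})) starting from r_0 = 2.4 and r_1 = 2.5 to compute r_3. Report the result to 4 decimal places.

f(2.4) = 0.006098, f(2.5) = -0.234796
r_2 = 2.500000 − (-0.234796)·(2.500000 − 2.400000) / (-0.234796 − 0.006098) = 2.500000 − (-0.023480)/(-0.240894) = 2.402531
f(2.402531) = 0.000147
r_3 = 2.402531 − 0.000147·(2.402531 − 2.500000) / (0.000147 − (-0.234796)) = 2.402531 − (-0.000014)/(0.234943) = 2.402592

2.4026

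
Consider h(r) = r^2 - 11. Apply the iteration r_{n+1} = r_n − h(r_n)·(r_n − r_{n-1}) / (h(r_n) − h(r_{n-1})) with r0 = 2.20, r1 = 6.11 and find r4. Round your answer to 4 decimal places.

h(2.20) = -6.160000, h(6.11) = 26.332100
r2 = 6.110000 − 26.332100·(6.110000 − 2.200000) / (26.332100 − (-6.160000)) = 6.110000 − (102.958511)/(32.492100) = 2.941276
h(2.941276) = -2.348898
r3 = 2.941276 − (-2.348898)·(2.941276 − 6.110000) / (-2.348898 − 26.332100) = 2.941276 − (7.443011)/(-28.680998) = 3.200786
h(3.200786) = -0.754971
r4 = 3.200786 − (-0.754971)·(3.200786 − 2.941276) / (-0.754971 − (-2.348898)) = 3.200786 − (-0.195923)/(1.593927) = 3.323704

3.3237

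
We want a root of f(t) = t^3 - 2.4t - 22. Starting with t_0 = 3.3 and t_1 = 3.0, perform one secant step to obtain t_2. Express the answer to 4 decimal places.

3.0803

f(3.3) = 6.017000, f(3.0) = -2.200000
t_2 = 3.000000 − (-2.200000)·(3.000000 − 3.300000) / (-2.200000 − 6.017000) = 3.000000 − (0.660000)/(-8.217000) = 3.080321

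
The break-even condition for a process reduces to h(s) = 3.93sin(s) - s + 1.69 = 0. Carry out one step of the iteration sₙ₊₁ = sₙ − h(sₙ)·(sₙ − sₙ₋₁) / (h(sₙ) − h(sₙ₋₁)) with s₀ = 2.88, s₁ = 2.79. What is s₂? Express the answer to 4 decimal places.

h(2.88) = -0.173626, h(2.79) = 0.253466
s₂ = 2.790000 − 0.253466·(2.790000 − 2.880000) / (0.253466 − (-0.173626)) = 2.790000 − (-0.022812)/(0.427092) = 2.843412

2.8434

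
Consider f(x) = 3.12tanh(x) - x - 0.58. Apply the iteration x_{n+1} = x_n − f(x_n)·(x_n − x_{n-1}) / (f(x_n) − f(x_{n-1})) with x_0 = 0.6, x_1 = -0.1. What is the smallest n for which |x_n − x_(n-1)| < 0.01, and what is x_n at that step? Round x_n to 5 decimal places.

f(0.6) = 0.4955946, f(-0.1) = -0.7909641
x_2 = -0.1000000 − (-0.7909641)·(-0.7000000)/(-1.2865588) = 0.3303534;  |Δ| = 0.4303534
f(0.3303534) = 0.0844220
x_3 = 0.3303534 − 0.0844220·(0.4303534)/(0.8753861) = 0.2888502;  |Δ| = 0.0415032
f(0.2888502) = 0.0081075
x_4 = 0.2888502 − 0.0081075·(-0.0415032)/(-0.0763144) = 0.2844410;  |Δ| = 0.0044092
|x_4 − x_3| = 0.0044092 < 0.01

n = 4, x_n = 0.28444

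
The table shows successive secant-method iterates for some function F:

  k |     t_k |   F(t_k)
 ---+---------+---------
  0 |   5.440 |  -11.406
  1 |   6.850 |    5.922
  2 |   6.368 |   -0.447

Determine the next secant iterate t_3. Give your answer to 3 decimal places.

t_3 = 6.368 − (-0.447)·(6.368 − 6.850) / (-0.447 − 5.922)
   = 6.368 − (0.21545)/(-6.36900) = 6.40183

6.402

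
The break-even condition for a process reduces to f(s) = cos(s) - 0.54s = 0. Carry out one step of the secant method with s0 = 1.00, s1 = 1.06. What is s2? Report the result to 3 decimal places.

f(1.00) = 0.00030, f(1.06) = -0.08353
s2 = 1.06000 − (-0.08353)·(1.06000 − 1.00000) / (-0.08353 − 0.00030) = 1.06000 − (-0.00501)/(-0.08383) = 1.00022

1.000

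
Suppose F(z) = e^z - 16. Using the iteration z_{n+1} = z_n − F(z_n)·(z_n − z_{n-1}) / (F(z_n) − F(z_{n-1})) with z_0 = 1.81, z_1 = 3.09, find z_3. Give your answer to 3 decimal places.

2.747

F(1.81) = -9.88955, F(3.09) = 5.97708
z_2 = 3.09000 − 5.97708·(3.09000 − 1.81000) / (5.97708 − (-9.88955)) = 3.09000 − (7.65066)/(15.86663) = 2.60781
F(2.60781) = -2.43064
z_3 = 2.60781 − (-2.43064)·(2.60781 − 3.09000) / (-2.43064 − 5.97708) = 2.60781 − (1.17202)/(-8.40772) = 2.74721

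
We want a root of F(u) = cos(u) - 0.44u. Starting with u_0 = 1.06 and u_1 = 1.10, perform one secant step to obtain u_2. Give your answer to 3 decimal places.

F(1.06) = 0.02247, F(1.10) = -0.03040
u_2 = 1.10000 − (-0.03040)·(1.10000 − 1.06000) / (-0.03040 − 0.02247) = 1.10000 − (-0.00122)/(-0.05288) = 1.07700

1.077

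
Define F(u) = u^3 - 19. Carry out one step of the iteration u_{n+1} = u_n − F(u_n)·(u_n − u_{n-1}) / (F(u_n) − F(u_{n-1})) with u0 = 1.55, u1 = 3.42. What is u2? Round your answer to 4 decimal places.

F(1.55) = -15.276125, F(3.42) = 21.001688
u2 = 3.420000 − 21.001688·(3.420000 − 1.550000) / (21.001688 − (-15.276125)) = 3.420000 − (39.273157)/(36.277813) = 2.337433

2.3374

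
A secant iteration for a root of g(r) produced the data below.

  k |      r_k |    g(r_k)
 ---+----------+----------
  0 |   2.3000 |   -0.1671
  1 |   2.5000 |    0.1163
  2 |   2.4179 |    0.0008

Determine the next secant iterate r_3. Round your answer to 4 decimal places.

r_3 = 2.4179 − 0.0008·(2.4179 − 2.5000) / (0.0008 − 0.1163)
   = 2.4179 − (-0.000066)/(-0.115500) = 2.417331

2.4173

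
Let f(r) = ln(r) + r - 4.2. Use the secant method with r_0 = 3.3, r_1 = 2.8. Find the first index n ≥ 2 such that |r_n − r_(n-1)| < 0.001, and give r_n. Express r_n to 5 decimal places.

f(3.3) = 0.2939225, f(2.8) = -0.3703806
r_2 = 2.8000000 − (-0.3703806)·(-0.5000000)/(-0.6643031) = 3.0787738;  |Δ| = 0.2787738
f(3.0787738) = 0.0033052
r_3 = 3.0787738 − 0.0033052·(0.2787738)/(0.3736858) = 3.0763081;  |Δ| = 0.0024657
f(3.0763081) = 0.0000383
r_4 = 3.0763081 − 0.0000383·(-0.0024657)/(-0.0032669) = 3.0762792;  |Δ| = 0.0000289
|r_4 − r_3| = 0.0000289 < 0.001

n = 4, r_n = 3.07628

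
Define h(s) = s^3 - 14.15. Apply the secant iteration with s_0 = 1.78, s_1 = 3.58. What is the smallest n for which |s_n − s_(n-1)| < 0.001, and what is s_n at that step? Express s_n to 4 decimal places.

h(1.78) = -8.510248, h(3.58) = 31.732712
s_2 = 3.580000 − 31.732712·(1.800000)/(40.242960) = 2.160649;  |Δ| = 1.419351
h(2.160649) = -4.063216
s_3 = 2.160649 − (-4.063216)·(-1.419351)/(-35.795928) = 2.321760;  |Δ| = 0.161111
h(2.321760) = -1.634385
s_4 = 2.321760 − (-1.634385)·(0.161111)/(2.428831) = 2.430174;  |Δ| = 0.108413
h(2.430174) = 0.201986
s_5 = 2.430174 − 0.201986·(0.108413)/(1.836371) = 2.418249;  |Δ| = 0.011925
h(2.418249) = -0.008250
s_6 = 2.418249 − (-0.008250)·(-0.011925)/(-0.210236) = 2.418717;  |Δ| = 0.000468
|s_6 − s_5| = 0.000468 < 0.001

n = 6, s_n = 2.4187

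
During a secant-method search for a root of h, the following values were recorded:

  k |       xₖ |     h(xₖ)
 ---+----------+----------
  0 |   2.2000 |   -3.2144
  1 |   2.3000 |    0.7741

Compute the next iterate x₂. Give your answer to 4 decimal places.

x₂ = 2.3000 − 0.7741·(2.3000 − 2.2000) / (0.7741 − (-3.2144))
   = 2.3000 − (0.077410)/(3.988500) = 2.280592

2.2806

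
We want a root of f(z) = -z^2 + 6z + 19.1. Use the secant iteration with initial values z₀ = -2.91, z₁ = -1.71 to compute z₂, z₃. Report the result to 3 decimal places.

f(-2.91) = -6.82810, f(-1.71) = 5.91590
z₂ = -1.71000 − 5.91590·(-1.71000 − (-2.91000)) / (5.91590 − (-6.82810)) = -1.71000 − (7.09908)/(12.74400) = -2.26705
f(-2.26705) = 0.35816
z₃ = -2.26705 − 0.35816·(-2.26705 − (-1.71000)) / (0.35816 − 5.91590) = -2.26705 − (-0.19951)/(-5.55774) = -2.30295

-2.267, -2.303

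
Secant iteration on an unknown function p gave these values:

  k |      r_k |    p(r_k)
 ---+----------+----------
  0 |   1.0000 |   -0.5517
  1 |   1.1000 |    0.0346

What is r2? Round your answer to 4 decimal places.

1.0941

r2 = 1.1000 − 0.0346·(1.1000 − 1.0000) / (0.0346 − (-0.5517))
   = 1.1000 − (0.003460)/(0.586300) = 1.094099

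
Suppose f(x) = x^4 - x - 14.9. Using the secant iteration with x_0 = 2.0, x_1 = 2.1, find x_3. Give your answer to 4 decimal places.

f(2.0) = -0.900000, f(2.1) = 2.448100
x_2 = 2.100000 − 2.448100·(2.100000 − 2.000000) / (2.448100 − (-0.900000)) = 2.100000 − (0.244810)/(3.348100) = 2.026881
f(2.026881) = -0.049194
x_3 = 2.026881 − (-0.049194)·(2.026881 − 2.100000) / (-0.049194 − 2.448100) = 2.026881 − (0.003597)/(-2.497294) = 2.028321

2.0283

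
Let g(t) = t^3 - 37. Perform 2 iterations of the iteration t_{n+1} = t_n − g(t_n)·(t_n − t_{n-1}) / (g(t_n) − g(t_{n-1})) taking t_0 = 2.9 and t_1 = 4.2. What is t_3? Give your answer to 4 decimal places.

g(2.9) = -12.611000, g(4.2) = 37.088000
t_2 = 4.200000 − 37.088000·(4.200000 − 2.900000) / (37.088000 − (-12.611000)) = 4.200000 − (48.214400)/(49.699000) = 3.229872
g(3.229872) = -3.305744
t_3 = 3.229872 − (-3.305744)·(3.229872 − 4.200000) / (-3.305744 − 37.088000) = 3.229872 − (3.206996)/(-40.393744) = 3.309265

3.3093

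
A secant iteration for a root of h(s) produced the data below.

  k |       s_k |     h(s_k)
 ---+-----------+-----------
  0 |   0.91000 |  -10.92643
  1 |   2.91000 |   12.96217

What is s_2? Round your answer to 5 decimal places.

s_2 = 2.91000 − 12.96217·(2.91000 − 0.91000) / (12.96217 − (-10.92643))
   = 2.91000 − (25.9243400)/(23.8886000) = 1.8247819

1.82478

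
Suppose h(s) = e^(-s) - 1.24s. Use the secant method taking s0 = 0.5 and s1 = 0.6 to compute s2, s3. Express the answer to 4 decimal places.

h(0.5) = -0.013469, h(0.6) = -0.195188
s2 = 0.600000 − (-0.195188)·(0.600000 − 0.500000) / (-0.195188 − (-0.013469)) = 0.600000 − (-0.019519)/(-0.181719) = 0.492588
h(0.492588) = 0.000234
s3 = 0.492588 − 0.000234·(0.492588 − 0.600000) / (0.000234 − (-0.195188)) = 0.492588 − (-0.000025)/(0.195423) = 0.492717

0.4926, 0.4927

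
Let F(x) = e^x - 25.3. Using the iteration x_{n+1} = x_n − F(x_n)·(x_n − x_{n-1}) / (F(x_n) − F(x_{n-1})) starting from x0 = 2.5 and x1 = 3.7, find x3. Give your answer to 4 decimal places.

3.1923

F(2.5) = -13.117506, F(3.7) = 15.147304
x2 = 3.700000 − 15.147304·(3.700000 − 2.500000) / (15.147304 − (-13.117506)) = 3.700000 − (18.176765)/(28.264810) = 3.056912
F(3.056912) = -4.038204
x3 = 3.056912 − (-4.038204)·(3.056912 − 3.700000) / (-4.038204 − 15.147304) = 3.056912 − (2.596921)/(-19.185509) = 3.192270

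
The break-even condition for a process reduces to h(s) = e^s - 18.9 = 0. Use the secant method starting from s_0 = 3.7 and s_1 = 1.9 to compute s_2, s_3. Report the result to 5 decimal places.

h(3.7) = 21.5473044, h(1.9) = -12.2141056
s_2 = 1.9000000 − (-12.2141056)·(1.9000000 − 3.7000000) / (-12.2141056 − 21.5473044) = 1.9000000 − (21.9853900)/(-33.7614099) = 2.5511988
h(2.5511988) = -6.0775337
s_3 = 2.5511988 − (-6.0775337)·(2.5511988 − 1.9000000) / (-6.0775337 − (-12.2141056)) = 2.5511988 − (-3.9576827)/(6.1365718) = 3.1961326

2.55120, 3.19613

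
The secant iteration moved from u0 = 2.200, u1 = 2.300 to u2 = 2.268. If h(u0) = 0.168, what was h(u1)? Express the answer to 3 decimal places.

-0.079

The secant line through (2.200, 0.168) and (2.300, h(u1)) crosses zero at u2 = 2.268.
So (2.200, 0.168), (2.300, h(u1)), (2.268, 0) are collinear:
h(u1) = 0.168 · (2.300 − 2.268) / (2.200 − 2.268) = 0.168 · (0.03200)/(-0.06800) = -0.07906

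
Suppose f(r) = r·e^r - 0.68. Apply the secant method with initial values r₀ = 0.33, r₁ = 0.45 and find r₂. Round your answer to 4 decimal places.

0.4375

f(0.33) = -0.220981, f(0.45) = 0.025740
r₂ = 0.450000 − 0.025740·(0.450000 − 0.330000) / (0.025740 − (-0.220981)) = 0.450000 − (0.003089)/(0.246721) = 0.437480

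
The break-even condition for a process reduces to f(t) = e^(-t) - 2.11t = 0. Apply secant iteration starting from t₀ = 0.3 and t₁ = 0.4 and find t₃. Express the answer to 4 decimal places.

0.3380

f(0.3) = 0.107818, f(0.4) = -0.173680
t₂ = 0.400000 − (-0.173680)·(0.400000 − 0.300000) / (-0.173680 − 0.107818) = 0.400000 − (-0.017368)/(-0.281498) = 0.338302
f(0.338302) = -0.000836
t₃ = 0.338302 − (-0.000836)·(0.338302 − 0.400000) / (-0.000836 − (-0.173680)) = 0.338302 − (0.000052)/(0.172844) = 0.338003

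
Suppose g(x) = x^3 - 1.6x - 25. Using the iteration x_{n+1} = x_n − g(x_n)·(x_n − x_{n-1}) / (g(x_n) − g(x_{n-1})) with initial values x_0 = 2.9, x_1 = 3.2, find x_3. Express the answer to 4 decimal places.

3.1060

g(2.9) = -5.251000, g(3.2) = 2.648000
x_2 = 3.200000 − 2.648000·(3.200000 − 2.900000) / (2.648000 − (-5.251000)) = 3.200000 − (0.794400)/(7.899000) = 3.099430
g(3.099430) = -0.184510
x_3 = 3.099430 − (-0.184510)·(3.099430 − 3.200000) / (-0.184510 − 2.648000) = 3.099430 − (0.018556)/(-2.832510) = 3.105981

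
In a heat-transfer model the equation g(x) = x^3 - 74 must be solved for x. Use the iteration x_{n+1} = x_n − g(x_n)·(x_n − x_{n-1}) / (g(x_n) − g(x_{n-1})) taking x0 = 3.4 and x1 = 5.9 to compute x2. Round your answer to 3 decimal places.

g(3.4) = -34.69600, g(5.9) = 131.37900
x2 = 5.90000 − 131.37900·(5.90000 − 3.40000) / (131.37900 − (-34.69600)) = 5.90000 − (328.44750)/(166.07500) = 3.92229

3.922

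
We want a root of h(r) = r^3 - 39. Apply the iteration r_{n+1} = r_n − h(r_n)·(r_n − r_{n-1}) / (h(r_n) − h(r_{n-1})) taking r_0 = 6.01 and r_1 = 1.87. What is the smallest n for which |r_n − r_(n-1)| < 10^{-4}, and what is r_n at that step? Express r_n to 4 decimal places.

n = 8, r_n = 3.3912

h(6.01) = 178.081801, h(1.87) = -32.460797
r_2 = 1.870000 − (-32.460797)·(-4.140000)/(-210.542598) = 2.508292;  |Δ| = 0.638292
h(2.508292) = -23.219005
r_3 = 2.508292 − (-23.219005)·(0.638292)/(9.241792) = 4.111932;  |Δ| = 1.603640
h(4.111932) = 30.524507
r_4 = 4.111932 − 30.524507·(1.603640)/(53.743511) = 3.201119;  |Δ| = 0.910814
h(3.201119) = -6.197620
r_5 = 3.201119 − (-6.197620)·(-0.910814)/(-36.722127) = 3.354837;  |Δ| = 0.153719
h(3.354837) = -1.241525
r_6 = 3.354837 − (-1.241525)·(0.153719)/(4.956095) = 3.393345;  |Δ| = 0.038507
h(3.393345) = 0.073646
r_7 = 3.393345 − 0.073646·(0.038507)/(1.315171) = 3.391188;  |Δ| = 0.002156
h(3.391188) = -0.000795
r_8 = 3.391188 − (-0.000795)·(-0.002156)/(-0.074440) = 3.391211;  |Δ| = 0.000023
|r_8 − r_7| = 0.000023 < 10^{-4}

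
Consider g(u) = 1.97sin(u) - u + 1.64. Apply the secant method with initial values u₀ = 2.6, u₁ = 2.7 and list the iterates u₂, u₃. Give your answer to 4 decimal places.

g(2.6) = 0.055538, g(2.7) = -0.218062
u₂ = 2.700000 − (-0.218062)·(2.700000 − 2.600000) / (-0.218062 − 0.055538) = 2.700000 − (-0.021806)/(-0.273599) = 2.620299
g(2.620299) = 0.000766
u₃ = 2.620299 − 0.000766·(2.620299 − 2.700000) / (0.000766 − (-0.218062)) = 2.620299 − (-0.000061)/(0.218828) = 2.620578

2.6203, 2.6206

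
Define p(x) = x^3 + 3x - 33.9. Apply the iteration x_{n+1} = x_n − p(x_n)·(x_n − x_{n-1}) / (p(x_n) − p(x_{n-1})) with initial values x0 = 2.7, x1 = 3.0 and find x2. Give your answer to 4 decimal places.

2.9233

p(2.7) = -6.117000, p(3.0) = 2.100000
x2 = 3.000000 − 2.100000·(3.000000 − 2.700000) / (2.100000 − (-6.117000)) = 3.000000 − (0.630000)/(8.217000) = 2.923330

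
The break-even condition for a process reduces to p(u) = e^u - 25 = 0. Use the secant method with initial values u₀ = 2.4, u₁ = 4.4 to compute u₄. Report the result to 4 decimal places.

p(2.4) = -13.976824, p(4.4) = 56.450869
u₂ = 4.400000 − 56.450869·(4.400000 − 2.400000) / (56.450869 − (-13.976824)) = 4.400000 − (112.901737)/(70.427692) = 2.796913
p(2.796913) = -8.606044
u₃ = 2.796913 − (-8.606044)·(2.796913 − 4.400000) / (-8.606044 − 56.450869) = 2.796913 − (13.796240)/(-65.056913) = 3.008977
p(3.008977) = -4.733346
u₄ = 3.008977 − (-4.733346)·(3.008977 − 2.796913) / (-4.733346 − (-8.606044)) = 3.008977 − (-1.003773)/(3.872698) = 3.268169

3.2682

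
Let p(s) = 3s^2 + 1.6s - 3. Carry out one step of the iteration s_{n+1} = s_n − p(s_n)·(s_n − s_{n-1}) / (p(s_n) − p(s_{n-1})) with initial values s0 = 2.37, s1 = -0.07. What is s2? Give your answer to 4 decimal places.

0.2944

p(2.37) = 17.642700, p(-0.07) = -3.097300
s2 = -0.070000 − (-3.097300)·(-0.070000 − 2.370000) / (-3.097300 − 17.642700) = -0.070000 − (7.557412)/(-20.740000) = 0.294388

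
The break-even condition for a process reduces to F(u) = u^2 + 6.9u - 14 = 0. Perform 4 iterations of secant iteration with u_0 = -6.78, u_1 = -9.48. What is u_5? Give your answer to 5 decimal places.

F(-6.78) = -14.8136000, F(-9.48) = 10.4584000
u_2 = -9.4800000 − 10.4584000·(-9.4800000 − (-6.7800000)) / (10.4584000 − (-14.8136000)) = -9.4800000 − (-28.2376800)/(25.2720000) = -8.3626496
F(-8.3626496) = -1.7683742
u_3 = -8.3626496 − (-1.7683742)·(-8.3626496 − (-9.4800000)) / (-1.7683742 − 10.4584000) = -8.3626496 − (-1.9758936)/(-12.2267742) = -8.5242534
F(-8.5242534) = -0.1544523
u_4 = -8.5242534 − (-0.1544523)·(-8.5242534 − (-8.3626496)) / (-0.1544523 − (-1.7683742)) = -8.5242534 − (0.0249601)/(1.6139219) = -8.5397189
F(-8.5397189) = 0.0027385
u_5 = -8.5397189 − 0.0027385·(-8.5397189 − (-8.5242534)) / (0.0027385 − (-0.1544523)) = -8.5397189 − (-0.0000424)/(0.1571908) = -8.5394495

-8.53945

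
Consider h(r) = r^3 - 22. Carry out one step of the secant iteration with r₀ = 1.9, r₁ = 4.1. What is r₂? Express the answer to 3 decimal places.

2.437

h(1.9) = -15.14100, h(4.1) = 46.92100
r₂ = 4.10000 − 46.92100·(4.10000 − 1.90000) / (46.92100 − (-15.14100)) = 4.10000 − (103.22620)/(62.06200) = 2.43672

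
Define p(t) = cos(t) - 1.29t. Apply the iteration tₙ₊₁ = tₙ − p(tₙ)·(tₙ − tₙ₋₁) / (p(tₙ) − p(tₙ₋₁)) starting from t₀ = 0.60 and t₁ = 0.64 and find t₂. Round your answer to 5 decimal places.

0.62744

p(0.60) = 0.0513356, p(0.64) = -0.0235042
t₂ = 0.6400000 − (-0.0235042)·(0.6400000 − 0.6000000) / (-0.0235042 − 0.0513356) = 0.6400000 − (-0.0009402)/(-0.0748399) = 0.6274376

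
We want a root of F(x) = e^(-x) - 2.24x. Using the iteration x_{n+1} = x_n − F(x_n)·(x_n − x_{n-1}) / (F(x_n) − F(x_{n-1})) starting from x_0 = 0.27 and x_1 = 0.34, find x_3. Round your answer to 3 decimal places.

0.323

F(0.27) = 0.15858, F(0.34) = -0.04983
x_2 = 0.34000 − (-0.04983)·(0.34000 − 0.27000) / (-0.04983 − 0.15858) = 0.34000 − (-0.00349)/(-0.20841) = 0.32326
F(0.32326) = -0.00033
x_3 = 0.32326 − (-0.00033)·(0.32326 − 0.34000) / (-0.00033 − (-0.04983)) = 0.32326 − (0.00001)/(0.04950) = 0.32315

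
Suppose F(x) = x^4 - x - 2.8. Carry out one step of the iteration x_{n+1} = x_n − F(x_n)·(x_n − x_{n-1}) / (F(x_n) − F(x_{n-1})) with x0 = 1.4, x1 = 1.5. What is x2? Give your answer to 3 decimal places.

F(1.4) = -0.35840, F(1.5) = 0.76250
x2 = 1.50000 − 0.76250·(1.50000 − 1.40000) / (0.76250 − (-0.35840)) = 1.50000 − (0.07625)/(1.12090) = 1.43197

1.432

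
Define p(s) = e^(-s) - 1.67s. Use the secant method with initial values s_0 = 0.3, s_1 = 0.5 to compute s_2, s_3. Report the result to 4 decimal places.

p(0.3) = 0.239818, p(0.5) = -0.228469
s_2 = 0.500000 − (-0.228469)·(0.500000 − 0.300000) / (-0.228469 − 0.239818) = 0.500000 − (-0.045694)/(-0.468288) = 0.402423
p(0.402423) = -0.003350
s_3 = 0.402423 − (-0.003350)·(0.402423 − 0.500000) / (-0.003350 − (-0.228469)) = 0.402423 − (0.000327)/(0.225120) = 0.400972

0.4024, 0.4010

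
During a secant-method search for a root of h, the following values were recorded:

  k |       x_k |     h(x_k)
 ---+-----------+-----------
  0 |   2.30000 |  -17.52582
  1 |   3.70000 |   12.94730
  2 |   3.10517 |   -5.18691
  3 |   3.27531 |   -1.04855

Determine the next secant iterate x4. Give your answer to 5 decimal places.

3.31842

x4 = 3.27531 − (-1.04855)·(3.27531 − 3.10517) / (-1.04855 − (-5.18691))
   = 3.27531 − (-0.1784003)/(4.1383600) = 3.3184189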